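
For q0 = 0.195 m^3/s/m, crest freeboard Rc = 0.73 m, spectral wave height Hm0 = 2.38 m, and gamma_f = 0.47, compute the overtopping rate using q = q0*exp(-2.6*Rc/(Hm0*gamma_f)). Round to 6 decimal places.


q = q0 * exp(-2.6 * Rc / (Hm0 * gamma_f))
Exponent = -2.6 * 0.73 / (2.38 * 0.47)
= -2.6 * 0.73 / 1.1186
= -1.696764
exp(-1.696764) = 0.183276
q = 0.195 * 0.183276
q = 0.035739 m^3/s/m

0.035739


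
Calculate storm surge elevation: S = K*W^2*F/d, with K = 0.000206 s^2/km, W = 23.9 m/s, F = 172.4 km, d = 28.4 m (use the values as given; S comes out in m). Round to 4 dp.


S = K * W^2 * F / d
W^2 = 23.9^2 = 571.21
S = 0.000206 * 571.21 * 172.4 / 28.4
Numerator = 0.000206 * 571.21 * 172.4 = 20.286180
S = 20.286180 / 28.4 = 0.7143 m

0.7143


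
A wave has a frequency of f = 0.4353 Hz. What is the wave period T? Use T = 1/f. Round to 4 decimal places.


T = 1 / f
T = 1 / 0.4353
T = 2.2973 s

2.2973


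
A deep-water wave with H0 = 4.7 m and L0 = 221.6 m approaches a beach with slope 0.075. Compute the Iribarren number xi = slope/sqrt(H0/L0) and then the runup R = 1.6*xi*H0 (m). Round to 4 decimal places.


xi = slope / sqrt(H0/L0)
H0/L0 = 4.7/221.6 = 0.021209
sqrt(0.021209) = 0.145634
xi = 0.075 / 0.145634 = 0.514988
R = 1.6 * xi * H0 = 1.6 * 0.514988 * 4.7
R = 3.8727 m

3.8727


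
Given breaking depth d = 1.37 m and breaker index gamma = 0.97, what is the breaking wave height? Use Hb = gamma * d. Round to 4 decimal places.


Hb = gamma * d
Hb = 0.97 * 1.37
Hb = 1.3289 m

1.3289


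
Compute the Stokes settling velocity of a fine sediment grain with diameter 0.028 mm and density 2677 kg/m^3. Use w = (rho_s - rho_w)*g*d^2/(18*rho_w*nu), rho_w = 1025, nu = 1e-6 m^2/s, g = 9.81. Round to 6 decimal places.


w = (rho_s - rho_w) * g * d^2 / (18 * rho_w * nu)
d = 0.028 mm = 0.000028 m
rho_s - rho_w = 2677 - 1025 = 1652
Numerator = 1652 * 9.81 * (0.000028)^2 = 0.000012705598
Denominator = 18 * 1025 * 1e-6 = 0.018450
w = 0.000689 m/s

0.000689


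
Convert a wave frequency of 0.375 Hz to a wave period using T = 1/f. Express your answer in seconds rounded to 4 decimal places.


T = 1 / f
T = 1 / 0.375
T = 2.6667 s

2.6667


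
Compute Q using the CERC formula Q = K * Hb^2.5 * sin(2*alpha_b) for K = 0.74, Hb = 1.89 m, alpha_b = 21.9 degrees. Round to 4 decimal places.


Q = K * Hb^2.5 * sin(2 * alpha_b)
Hb^2.5 = 1.89^2.5 = 4.910826
sin(2 * 21.9) = sin(43.8) = 0.692143
Q = 0.74 * 4.910826 * 0.692143
Q = 2.5153 m^3/s

2.5153


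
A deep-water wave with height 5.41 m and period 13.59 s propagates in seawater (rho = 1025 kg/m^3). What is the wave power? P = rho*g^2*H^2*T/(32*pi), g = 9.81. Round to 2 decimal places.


P = rho * g^2 * H^2 * T / (32 * pi)
P = 1025 * 9.81^2 * 5.41^2 * 13.59 / (32 * pi)
P = 1025 * 96.2361 * 29.2681 * 13.59 / 100.53096
P = 390279.75 W/m

390279.75


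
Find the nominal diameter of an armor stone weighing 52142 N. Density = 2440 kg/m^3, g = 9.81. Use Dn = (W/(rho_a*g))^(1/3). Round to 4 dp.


V = W / (rho_a * g)
V = 52142 / (2440 * 9.81)
V = 52142 / 23936.40
V = 2.178356 m^3
Dn = V^(1/3) = 2.178356^(1/3)
Dn = 1.2963 m

1.2963


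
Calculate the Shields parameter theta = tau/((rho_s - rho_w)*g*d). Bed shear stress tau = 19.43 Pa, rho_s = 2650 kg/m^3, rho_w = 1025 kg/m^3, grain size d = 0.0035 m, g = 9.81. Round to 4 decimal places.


theta = tau / ((rho_s - rho_w) * g * d)
rho_s - rho_w = 2650 - 1025 = 1625
Denominator = 1625 * 9.81 * 0.0035 = 55.794375
theta = 19.43 / 55.794375
theta = 0.3482

0.3482


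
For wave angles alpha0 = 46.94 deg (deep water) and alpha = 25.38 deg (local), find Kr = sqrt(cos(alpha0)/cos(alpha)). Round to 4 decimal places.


Kr = sqrt(cos(alpha0) / cos(alpha))
cos(46.94) = 0.682764
cos(25.38) = 0.903485
Kr = sqrt(0.682764 / 0.903485)
Kr = sqrt(0.755700)
Kr = 0.8693

0.8693


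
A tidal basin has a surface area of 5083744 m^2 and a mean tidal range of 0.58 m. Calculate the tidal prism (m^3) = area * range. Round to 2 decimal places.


Tidal prism = Area * Tidal range
P = 5083744 * 0.58
P = 2948571.52 m^3

2948571.52


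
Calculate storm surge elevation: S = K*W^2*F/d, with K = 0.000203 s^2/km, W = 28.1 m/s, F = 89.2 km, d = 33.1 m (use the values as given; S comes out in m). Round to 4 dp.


S = K * W^2 * F / d
W^2 = 28.1^2 = 789.61
S = 0.000203 * 789.61 * 89.2 / 33.1
Numerator = 0.000203 * 789.61 * 89.2 = 14.297942
S = 14.297942 / 33.1 = 0.4320 m

0.4320


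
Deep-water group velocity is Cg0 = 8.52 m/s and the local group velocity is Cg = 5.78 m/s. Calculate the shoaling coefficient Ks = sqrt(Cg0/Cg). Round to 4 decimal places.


Ks = sqrt(Cg0 / Cg)
Ks = sqrt(8.52 / 5.78)
Ks = sqrt(1.4740)
Ks = 1.2141

1.2141


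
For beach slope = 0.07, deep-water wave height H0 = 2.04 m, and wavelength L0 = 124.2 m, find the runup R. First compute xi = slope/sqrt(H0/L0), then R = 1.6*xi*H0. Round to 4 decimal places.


xi = slope / sqrt(H0/L0)
H0/L0 = 2.04/124.2 = 0.016425
sqrt(0.016425) = 0.128161
xi = 0.07 / 0.128161 = 0.546190
R = 1.6 * xi * H0 = 1.6 * 0.546190 * 2.04
R = 1.7828 m

1.7828


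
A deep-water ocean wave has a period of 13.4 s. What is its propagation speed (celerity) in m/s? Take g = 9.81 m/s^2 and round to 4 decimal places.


We use the deep-water celerity formula:
C = g * T / (2 * pi)
C = 9.81 * 13.4 / (2 * 3.14159...)
C = 131.454000 / 6.283185
C = 20.9216 m/s

20.9216


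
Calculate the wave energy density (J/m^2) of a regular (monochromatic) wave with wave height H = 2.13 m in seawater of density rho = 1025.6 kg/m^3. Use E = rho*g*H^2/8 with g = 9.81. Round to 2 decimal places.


E = (1/8) * rho * g * H^2
E = (1/8) * 1025.6 * 9.81 * 2.13^2
E = 0.125 * 1025.6 * 9.81 * 4.5369
E = 5705.80 J/m^2

5705.80


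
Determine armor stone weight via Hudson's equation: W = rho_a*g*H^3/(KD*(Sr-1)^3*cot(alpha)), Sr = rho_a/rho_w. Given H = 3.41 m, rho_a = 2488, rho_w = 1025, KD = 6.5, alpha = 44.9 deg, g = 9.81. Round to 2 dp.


Sr = rho_a / rho_w = 2488 / 1025 = 2.427317
(Sr - 1) = 1.427317
(Sr - 1)^3 = 2.907779
cot(44.9) = 1 / tan(44.9) = 1 / 0.996515 = 1.003497
Numerator = 2488 * 9.81 * 3.41^3 = 967793.0977
Denominator = 6.5 * 2.907779 * 1.003497 = 18.966654
W = 967793.0977 / 18.966654
W = 51026.03 N

51026.03


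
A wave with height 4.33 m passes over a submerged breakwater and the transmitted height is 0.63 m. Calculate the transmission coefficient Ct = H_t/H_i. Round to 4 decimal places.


Ct = H_t / H_i
Ct = 0.63 / 4.33
Ct = 0.1455

0.1455


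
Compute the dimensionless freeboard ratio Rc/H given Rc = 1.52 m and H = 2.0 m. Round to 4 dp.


Relative freeboard = Rc / H
= 1.52 / 2.0
= 0.7600

0.7600


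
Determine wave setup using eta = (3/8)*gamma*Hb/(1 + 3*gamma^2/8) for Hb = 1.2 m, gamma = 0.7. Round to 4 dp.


eta = (3/8) * gamma * Hb / (1 + 3*gamma^2/8)
Numerator = (3/8) * 0.7 * 1.2 = 0.315000
Denominator = 1 + 3*0.7^2/8 = 1 + 0.183750 = 1.183750
eta = 0.315000 / 1.183750
eta = 0.2661 m

0.2661


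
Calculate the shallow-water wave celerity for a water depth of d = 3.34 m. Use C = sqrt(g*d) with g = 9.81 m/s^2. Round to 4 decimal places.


Using the shallow-water approximation:
C = sqrt(g * d) = sqrt(9.81 * 3.34)
C = sqrt(32.7654)
C = 5.7241 m/s

5.7241


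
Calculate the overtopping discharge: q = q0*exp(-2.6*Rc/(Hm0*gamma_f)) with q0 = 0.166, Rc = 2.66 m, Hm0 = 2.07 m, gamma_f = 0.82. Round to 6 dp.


q = q0 * exp(-2.6 * Rc / (Hm0 * gamma_f))
Exponent = -2.6 * 2.66 / (2.07 * 0.82)
= -2.6 * 2.66 / 1.6974
= -4.074467
exp(-4.074467) = 0.017001
q = 0.166 * 0.017001
q = 0.002822 m^3/s/m

0.002822


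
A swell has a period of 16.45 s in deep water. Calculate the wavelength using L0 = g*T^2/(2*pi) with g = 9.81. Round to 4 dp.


L0 = g * T^2 / (2 * pi)
L0 = 9.81 * 16.45^2 / (2 * pi)
L0 = 9.81 * 270.6025 / 6.28319
L0 = 2654.6105 / 6.28319
L0 = 422.4944 m

422.4944


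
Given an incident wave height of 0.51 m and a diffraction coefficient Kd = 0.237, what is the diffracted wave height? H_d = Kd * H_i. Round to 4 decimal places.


H_d = Kd * H_i
H_d = 0.237 * 0.51
H_d = 0.1209 m

0.1209


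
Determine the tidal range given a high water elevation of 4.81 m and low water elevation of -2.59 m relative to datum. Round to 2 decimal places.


Tidal range = High water - Low water
Tidal range = 4.81 - (-2.59)
Tidal range = 7.40 m

7.40


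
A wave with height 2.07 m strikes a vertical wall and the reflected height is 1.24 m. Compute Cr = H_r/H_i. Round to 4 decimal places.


Cr = H_r / H_i
Cr = 1.24 / 2.07
Cr = 0.5990

0.5990


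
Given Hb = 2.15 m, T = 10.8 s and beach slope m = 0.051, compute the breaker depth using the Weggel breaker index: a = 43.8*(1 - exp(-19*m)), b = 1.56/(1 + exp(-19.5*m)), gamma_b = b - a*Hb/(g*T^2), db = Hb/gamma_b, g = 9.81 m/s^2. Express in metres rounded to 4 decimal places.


a = 43.8 * (1 - exp(-19 * m))
exp(-19 * 0.051) = exp(-0.9690) = 0.379462
a = 43.8 * (1 - 0.379462) = 27.179551
b = 1.56 / (1 + exp(-19.5 * m))
exp(-19.5 * 0.051) = exp(-0.9945) = 0.369908
b = 1.56 / (1 + 0.369908) = 1.138762
Hb / (g * T^2) = 2.15 / (9.81 * 10.8^2) = 2.15 / 1144.2384 = 0.00187898
gamma_b = b - a * Hb/(g*T^2) = 1.138762 - 27.179551 * 0.00187898 = 1.087693
db = Hb / gamma_b = 2.15 / 1.087693
db = 1.9767 m

1.9767


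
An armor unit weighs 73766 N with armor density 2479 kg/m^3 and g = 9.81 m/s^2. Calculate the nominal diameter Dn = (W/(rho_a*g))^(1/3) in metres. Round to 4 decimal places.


V = W / (rho_a * g)
V = 73766 / (2479 * 9.81)
V = 73766 / 24318.99
V = 3.033267 m^3
Dn = V^(1/3) = 3.033267^(1/3)
Dn = 1.4476 m

1.4476


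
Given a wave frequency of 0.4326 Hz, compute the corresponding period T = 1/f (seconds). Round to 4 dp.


T = 1 / f
T = 1 / 0.4326
T = 2.3116 s

2.3116


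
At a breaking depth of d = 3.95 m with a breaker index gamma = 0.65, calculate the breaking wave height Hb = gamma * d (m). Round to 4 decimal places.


Hb = gamma * d
Hb = 0.65 * 3.95
Hb = 2.5675 m

2.5675


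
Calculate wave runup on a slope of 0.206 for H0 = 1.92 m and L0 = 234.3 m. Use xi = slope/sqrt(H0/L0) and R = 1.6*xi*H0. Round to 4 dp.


xi = slope / sqrt(H0/L0)
H0/L0 = 1.92/234.3 = 0.008195
sqrt(0.008195) = 0.090524
xi = 0.206 / 0.090524 = 2.275636
R = 1.6 * xi * H0 = 1.6 * 2.275636 * 1.92
R = 6.9908 m

6.9908


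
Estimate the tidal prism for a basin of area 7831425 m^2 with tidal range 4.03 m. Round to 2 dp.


Tidal prism = Area * Tidal range
P = 7831425 * 4.03
P = 31560642.75 m^3

31560642.75


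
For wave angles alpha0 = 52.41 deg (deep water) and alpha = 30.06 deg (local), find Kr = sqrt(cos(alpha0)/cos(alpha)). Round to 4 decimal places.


Kr = sqrt(cos(alpha0) / cos(alpha))
cos(52.41) = 0.610007
cos(30.06) = 0.865501
Kr = sqrt(0.610007 / 0.865501)
Kr = sqrt(0.704802)
Kr = 0.8395

0.8395


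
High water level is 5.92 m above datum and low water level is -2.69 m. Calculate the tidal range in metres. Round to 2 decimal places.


Tidal range = High water - Low water
Tidal range = 5.92 - (-2.69)
Tidal range = 8.61 m

8.61


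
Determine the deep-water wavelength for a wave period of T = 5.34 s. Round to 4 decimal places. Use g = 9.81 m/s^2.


L0 = g * T^2 / (2 * pi)
L0 = 9.81 * 5.34^2 / (2 * pi)
L0 = 9.81 * 28.5156 / 6.28319
L0 = 279.7380 / 6.28319
L0 = 44.5217 m

44.5217


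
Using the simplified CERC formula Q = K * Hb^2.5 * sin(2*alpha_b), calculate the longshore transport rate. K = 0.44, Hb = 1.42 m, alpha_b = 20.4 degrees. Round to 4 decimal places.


Q = K * Hb^2.5 * sin(2 * alpha_b)
Hb^2.5 = 1.42^2.5 = 2.402818
sin(2 * 20.4) = sin(40.8) = 0.653421
Q = 0.44 * 2.402818 * 0.653421
Q = 0.6908 m^3/s

0.6908


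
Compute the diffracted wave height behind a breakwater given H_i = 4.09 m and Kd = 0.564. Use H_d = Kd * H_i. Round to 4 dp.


H_d = Kd * H_i
H_d = 0.564 * 4.09
H_d = 2.3068 m

2.3068


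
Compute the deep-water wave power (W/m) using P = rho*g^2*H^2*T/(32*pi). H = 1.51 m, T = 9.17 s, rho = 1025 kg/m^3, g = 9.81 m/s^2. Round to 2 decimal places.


P = rho * g^2 * H^2 * T / (32 * pi)
P = 1025 * 9.81^2 * 1.51^2 * 9.17 / (32 * pi)
P = 1025 * 96.2361 * 2.2801 * 9.17 / 100.53096
P = 20515.65 W/m

20515.65


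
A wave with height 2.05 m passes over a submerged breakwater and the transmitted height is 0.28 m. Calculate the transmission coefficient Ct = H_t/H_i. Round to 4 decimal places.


Ct = H_t / H_i
Ct = 0.28 / 2.05
Ct = 0.1366

0.1366


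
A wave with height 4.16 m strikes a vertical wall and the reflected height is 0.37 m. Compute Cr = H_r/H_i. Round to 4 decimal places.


Cr = H_r / H_i
Cr = 0.37 / 4.16
Cr = 0.0889

0.0889


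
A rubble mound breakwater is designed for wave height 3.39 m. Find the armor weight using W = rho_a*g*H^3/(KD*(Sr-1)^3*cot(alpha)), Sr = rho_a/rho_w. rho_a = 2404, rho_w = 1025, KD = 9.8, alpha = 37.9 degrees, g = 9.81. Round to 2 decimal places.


Sr = rho_a / rho_w = 2404 / 1025 = 2.345366
(Sr - 1) = 1.345366
(Sr - 1)^3 = 2.435125
cot(37.9) = 1 / tan(37.9) = 1 / 0.778479 = 1.284557
Numerator = 2404 * 9.81 * 3.39^3 = 918761.0286
Denominator = 9.8 * 2.435125 * 1.284557 = 30.654943
W = 918761.0286 / 30.654943
W = 29971.06 N

29971.06


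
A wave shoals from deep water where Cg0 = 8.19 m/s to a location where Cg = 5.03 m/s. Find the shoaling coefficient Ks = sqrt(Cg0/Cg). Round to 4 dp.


Ks = sqrt(Cg0 / Cg)
Ks = sqrt(8.19 / 5.03)
Ks = sqrt(1.6282)
Ks = 1.2760

1.2760


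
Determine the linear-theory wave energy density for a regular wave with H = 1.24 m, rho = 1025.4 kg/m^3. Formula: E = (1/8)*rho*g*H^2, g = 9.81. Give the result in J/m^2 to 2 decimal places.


E = (1/8) * rho * g * H^2
E = (1/8) * 1025.4 * 9.81 * 1.24^2
E = 0.125 * 1025.4 * 9.81 * 1.5376
E = 1933.37 J/m^2

1933.37


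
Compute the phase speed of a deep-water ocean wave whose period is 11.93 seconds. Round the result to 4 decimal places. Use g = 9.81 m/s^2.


We use the deep-water celerity formula:
C = g * T / (2 * pi)
C = 9.81 * 11.93 / (2 * 3.14159...)
C = 117.033300 / 6.283185
C = 18.6264 m/s

18.6264


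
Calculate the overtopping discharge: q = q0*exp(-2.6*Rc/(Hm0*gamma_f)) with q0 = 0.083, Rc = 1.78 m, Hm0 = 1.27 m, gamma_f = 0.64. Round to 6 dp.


q = q0 * exp(-2.6 * Rc / (Hm0 * gamma_f))
Exponent = -2.6 * 1.78 / (1.27 * 0.64)
= -2.6 * 1.78 / 0.8128
= -5.693898
exp(-5.693898) = 0.003366
q = 0.083 * 0.003366
q = 0.000279 m^3/s/m

0.000279


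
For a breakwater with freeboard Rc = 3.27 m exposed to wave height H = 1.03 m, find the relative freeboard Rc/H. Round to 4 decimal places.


Relative freeboard = Rc / H
= 3.27 / 1.03
= 3.1748

3.1748


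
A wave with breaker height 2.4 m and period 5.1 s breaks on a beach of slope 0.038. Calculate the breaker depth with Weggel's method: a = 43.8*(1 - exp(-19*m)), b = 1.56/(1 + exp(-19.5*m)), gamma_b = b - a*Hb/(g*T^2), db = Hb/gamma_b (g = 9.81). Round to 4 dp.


a = 43.8 * (1 - exp(-19 * m))
exp(-19 * 0.038) = exp(-0.7220) = 0.485780
a = 43.8 * (1 - 0.485780) = 22.522848
b = 1.56 / (1 + exp(-19.5 * m))
exp(-19.5 * 0.038) = exp(-0.7410) = 0.476637
b = 1.56 / (1 + 0.476637) = 1.056455
Hb / (g * T^2) = 2.4 / (9.81 * 5.1^2) = 2.4 / 255.1581 = 0.00940593
gamma_b = b - a * Hb/(g*T^2) = 1.056455 - 22.522848 * 0.00940593 = 0.844606
db = Hb / gamma_b = 2.4 / 0.844606
db = 2.8416 m

2.8416


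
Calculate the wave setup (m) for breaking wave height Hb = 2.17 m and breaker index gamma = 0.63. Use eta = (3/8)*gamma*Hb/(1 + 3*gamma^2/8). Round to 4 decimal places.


eta = (3/8) * gamma * Hb / (1 + 3*gamma^2/8)
Numerator = (3/8) * 0.63 * 2.17 = 0.512663
Denominator = 1 + 3*0.63^2/8 = 1 + 0.148838 = 1.148838
eta = 0.512663 / 1.148838
eta = 0.4462 m

0.4462


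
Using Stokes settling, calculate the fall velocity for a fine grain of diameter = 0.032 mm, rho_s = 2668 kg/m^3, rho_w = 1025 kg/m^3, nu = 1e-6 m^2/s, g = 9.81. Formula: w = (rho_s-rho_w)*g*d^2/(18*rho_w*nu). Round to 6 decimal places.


w = (rho_s - rho_w) * g * d^2 / (18 * rho_w * nu)
d = 0.032 mm = 0.000032 m
rho_s - rho_w = 2668 - 1025 = 1643
Numerator = 1643 * 9.81 * (0.000032)^2 = 0.000016504658
Denominator = 18 * 1025 * 1e-6 = 0.018450
w = 0.000895 m/s

0.000895


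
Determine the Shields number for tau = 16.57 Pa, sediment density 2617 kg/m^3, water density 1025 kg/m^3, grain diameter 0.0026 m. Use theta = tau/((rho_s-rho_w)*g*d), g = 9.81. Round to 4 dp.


theta = tau / ((rho_s - rho_w) * g * d)
rho_s - rho_w = 2617 - 1025 = 1592
Denominator = 1592 * 9.81 * 0.0026 = 40.605552
theta = 16.57 / 40.605552
theta = 0.4081

0.4081


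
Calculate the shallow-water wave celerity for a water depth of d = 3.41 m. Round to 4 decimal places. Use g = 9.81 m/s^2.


Using the shallow-water approximation:
C = sqrt(g * d) = sqrt(9.81 * 3.41)
C = sqrt(33.4521)
C = 5.7838 m/s

5.7838


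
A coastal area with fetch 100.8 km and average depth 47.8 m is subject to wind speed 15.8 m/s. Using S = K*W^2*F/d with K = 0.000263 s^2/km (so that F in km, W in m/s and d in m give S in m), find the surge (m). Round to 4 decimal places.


S = K * W^2 * F / d
W^2 = 15.8^2 = 249.64
S = 0.000263 * 249.64 * 100.8 / 47.8
Numerator = 0.000263 * 249.64 * 100.8 = 6.618056
S = 6.618056 / 47.8 = 0.1385 m

0.1385


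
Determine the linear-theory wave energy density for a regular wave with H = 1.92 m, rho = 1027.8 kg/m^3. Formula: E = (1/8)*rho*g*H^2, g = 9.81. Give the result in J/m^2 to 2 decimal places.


E = (1/8) * rho * g * H^2
E = (1/8) * 1027.8 * 9.81 * 1.92^2
E = 0.125 * 1027.8 * 9.81 * 3.6864
E = 4646.12 J/m^2

4646.12


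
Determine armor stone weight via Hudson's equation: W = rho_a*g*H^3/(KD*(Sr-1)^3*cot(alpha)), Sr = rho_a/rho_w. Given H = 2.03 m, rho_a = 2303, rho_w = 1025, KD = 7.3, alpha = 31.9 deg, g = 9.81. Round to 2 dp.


Sr = rho_a / rho_w = 2303 / 1025 = 2.246829
(Sr - 1) = 1.246829
(Sr - 1)^3 = 1.938300
cot(31.9) = 1 / tan(31.9) = 1 / 0.622445 = 1.606567
Numerator = 2303 * 9.81 * 2.03^3 = 188995.3239
Denominator = 7.3 * 1.938300 * 1.606567 = 22.732265
W = 188995.3239 / 22.732265
W = 8313.97 N

8313.97


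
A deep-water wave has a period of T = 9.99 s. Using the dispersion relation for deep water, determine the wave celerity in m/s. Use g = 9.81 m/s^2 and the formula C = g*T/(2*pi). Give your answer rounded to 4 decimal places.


We use the deep-water celerity formula:
C = g * T / (2 * pi)
C = 9.81 * 9.99 / (2 * 3.14159...)
C = 98.001900 / 6.283185
C = 15.5975 m/s

15.5975


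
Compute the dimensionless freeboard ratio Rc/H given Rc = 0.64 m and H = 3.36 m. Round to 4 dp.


Relative freeboard = Rc / H
= 0.64 / 3.36
= 0.1905

0.1905


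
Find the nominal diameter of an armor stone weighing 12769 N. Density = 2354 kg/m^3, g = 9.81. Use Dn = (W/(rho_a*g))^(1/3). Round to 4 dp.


V = W / (rho_a * g)
V = 12769 / (2354 * 9.81)
V = 12769 / 23092.74
V = 0.552944 m^3
Dn = V^(1/3) = 0.552944^(1/3)
Dn = 0.8208 m

0.8208


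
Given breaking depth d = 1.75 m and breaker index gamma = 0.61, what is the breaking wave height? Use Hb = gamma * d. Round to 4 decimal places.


Hb = gamma * d
Hb = 0.61 * 1.75
Hb = 1.0675 m

1.0675


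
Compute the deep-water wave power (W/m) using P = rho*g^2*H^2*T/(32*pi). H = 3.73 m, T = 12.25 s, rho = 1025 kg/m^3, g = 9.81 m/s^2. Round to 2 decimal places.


P = rho * g^2 * H^2 * T / (32 * pi)
P = 1025 * 9.81^2 * 3.73^2 * 12.25 / (32 * pi)
P = 1025 * 96.2361 * 13.9129 * 12.25 / 100.53096
P = 167230.61 W/m

167230.61


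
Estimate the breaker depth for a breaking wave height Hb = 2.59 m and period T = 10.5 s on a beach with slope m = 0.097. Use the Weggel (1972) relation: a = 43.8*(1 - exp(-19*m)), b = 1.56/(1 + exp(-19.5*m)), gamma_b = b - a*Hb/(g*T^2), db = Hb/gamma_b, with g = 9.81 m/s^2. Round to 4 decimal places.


a = 43.8 * (1 - exp(-19 * m))
exp(-19 * 0.097) = exp(-1.8430) = 0.158342
a = 43.8 * (1 - 0.158342) = 36.864634
b = 1.56 / (1 + exp(-19.5 * m))
exp(-19.5 * 0.097) = exp(-1.8915) = 0.150845
b = 1.56 / (1 + 0.150845) = 1.355525
Hb / (g * T^2) = 2.59 / (9.81 * 10.5^2) = 2.59 / 1081.5525 = 0.00239471
gamma_b = b - a * Hb/(g*T^2) = 1.355525 - 36.864634 * 0.00239471 = 1.267245
db = Hb / gamma_b = 2.59 / 1.267245
db = 2.0438 m

2.0438


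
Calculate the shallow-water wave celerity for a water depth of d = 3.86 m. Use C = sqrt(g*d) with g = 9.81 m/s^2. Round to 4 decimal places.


Using the shallow-water approximation:
C = sqrt(g * d) = sqrt(9.81 * 3.86)
C = sqrt(37.8666)
C = 6.1536 m/s

6.1536


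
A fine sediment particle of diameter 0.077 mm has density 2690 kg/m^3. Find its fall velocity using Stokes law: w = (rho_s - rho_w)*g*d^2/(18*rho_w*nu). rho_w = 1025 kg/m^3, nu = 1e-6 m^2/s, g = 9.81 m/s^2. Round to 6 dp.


w = (rho_s - rho_w) * g * d^2 / (18 * rho_w * nu)
d = 0.077 mm = 0.000077 m
rho_s - rho_w = 2690 - 1025 = 1665
Numerator = 1665 * 9.81 * (0.000077)^2 = 0.000096842211
Denominator = 18 * 1025 * 1e-6 = 0.018450
w = 0.005249 m/s

0.005249


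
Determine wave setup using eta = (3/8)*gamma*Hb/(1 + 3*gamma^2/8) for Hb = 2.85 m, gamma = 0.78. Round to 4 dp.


eta = (3/8) * gamma * Hb / (1 + 3*gamma^2/8)
Numerator = (3/8) * 0.78 * 2.85 = 0.833625
Denominator = 1 + 3*0.78^2/8 = 1 + 0.228150 = 1.228150
eta = 0.833625 / 1.228150
eta = 0.6788 m

0.6788


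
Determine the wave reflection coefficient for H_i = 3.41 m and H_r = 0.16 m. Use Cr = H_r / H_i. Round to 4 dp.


Cr = H_r / H_i
Cr = 0.16 / 3.41
Cr = 0.0469

0.0469


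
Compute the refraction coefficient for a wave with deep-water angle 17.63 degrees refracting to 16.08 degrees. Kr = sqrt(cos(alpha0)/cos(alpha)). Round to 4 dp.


Kr = sqrt(cos(alpha0) / cos(alpha))
cos(17.63) = 0.953032
cos(16.08) = 0.960876
Kr = sqrt(0.953032 / 0.960876)
Kr = sqrt(0.991837)
Kr = 0.9959

0.9959


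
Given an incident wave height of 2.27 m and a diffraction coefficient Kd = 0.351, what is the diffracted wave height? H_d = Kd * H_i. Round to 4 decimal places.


H_d = Kd * H_i
H_d = 0.351 * 2.27
H_d = 0.7968 m

0.7968


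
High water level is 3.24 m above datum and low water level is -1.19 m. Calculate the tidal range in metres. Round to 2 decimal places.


Tidal range = High water - Low water
Tidal range = 3.24 - (-1.19)
Tidal range = 4.43 m

4.43


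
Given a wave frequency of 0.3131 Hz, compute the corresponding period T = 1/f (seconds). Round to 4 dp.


T = 1 / f
T = 1 / 0.3131
T = 3.1939 s

3.1939


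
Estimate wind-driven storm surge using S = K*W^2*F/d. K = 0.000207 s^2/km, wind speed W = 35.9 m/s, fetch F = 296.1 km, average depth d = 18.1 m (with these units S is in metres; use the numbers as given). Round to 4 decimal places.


S = K * W^2 * F / d
W^2 = 35.9^2 = 1288.81
S = 0.000207 * 1288.81 * 296.1 / 18.1
Numerator = 0.000207 * 1288.81 * 296.1 = 78.994645
S = 78.994645 / 18.1 = 4.3643 m

4.3643


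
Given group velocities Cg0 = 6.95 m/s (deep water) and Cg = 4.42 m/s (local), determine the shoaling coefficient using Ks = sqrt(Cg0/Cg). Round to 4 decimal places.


Ks = sqrt(Cg0 / Cg)
Ks = sqrt(6.95 / 4.42)
Ks = sqrt(1.5724)
Ks = 1.2540

1.2540


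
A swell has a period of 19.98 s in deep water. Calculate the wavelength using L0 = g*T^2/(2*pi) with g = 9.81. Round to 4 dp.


L0 = g * T^2 / (2 * pi)
L0 = 9.81 * 19.98^2 / (2 * pi)
L0 = 9.81 * 399.2004 / 6.28319
L0 = 3916.1559 / 6.28319
L0 = 623.2756 m

623.2756


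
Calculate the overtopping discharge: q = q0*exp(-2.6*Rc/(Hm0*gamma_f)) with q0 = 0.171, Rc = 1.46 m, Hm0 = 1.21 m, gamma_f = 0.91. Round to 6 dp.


q = q0 * exp(-2.6 * Rc / (Hm0 * gamma_f))
Exponent = -2.6 * 1.46 / (1.21 * 0.91)
= -2.6 * 1.46 / 1.1011
= -3.447462
exp(-3.447462) = 0.031826
q = 0.171 * 0.031826
q = 0.005442 m^3/s/m

0.005442


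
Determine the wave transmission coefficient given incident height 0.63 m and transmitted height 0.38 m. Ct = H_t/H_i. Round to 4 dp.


Ct = H_t / H_i
Ct = 0.38 / 0.63
Ct = 0.6032

0.6032


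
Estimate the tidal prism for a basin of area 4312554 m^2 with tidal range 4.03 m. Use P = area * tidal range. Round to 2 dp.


Tidal prism = Area * Tidal range
P = 4312554 * 4.03
P = 17379592.62 m^3

17379592.62


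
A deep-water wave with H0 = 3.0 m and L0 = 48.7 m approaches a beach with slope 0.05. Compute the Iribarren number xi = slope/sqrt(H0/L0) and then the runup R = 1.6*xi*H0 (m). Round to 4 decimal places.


xi = slope / sqrt(H0/L0)
H0/L0 = 3.0/48.7 = 0.061602
sqrt(0.061602) = 0.248197
xi = 0.05 / 0.248197 = 0.201453
R = 1.6 * xi * H0 = 1.6 * 0.201453 * 3.0
R = 0.9670 m

0.9670


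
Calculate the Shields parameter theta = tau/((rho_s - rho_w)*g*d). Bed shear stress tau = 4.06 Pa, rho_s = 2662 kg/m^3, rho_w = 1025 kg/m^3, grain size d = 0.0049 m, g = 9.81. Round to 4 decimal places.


theta = tau / ((rho_s - rho_w) * g * d)
rho_s - rho_w = 2662 - 1025 = 1637
Denominator = 1637 * 9.81 * 0.0049 = 78.688953
theta = 4.06 / 78.688953
theta = 0.0516

0.0516


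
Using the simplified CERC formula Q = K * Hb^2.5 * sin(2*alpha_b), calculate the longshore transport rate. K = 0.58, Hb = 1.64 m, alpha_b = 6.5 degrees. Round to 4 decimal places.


Q = K * Hb^2.5 * sin(2 * alpha_b)
Hb^2.5 = 1.64^2.5 = 3.444369
sin(2 * 6.5) = sin(13.0) = 0.224951
Q = 0.58 * 3.444369 * 0.224951
Q = 0.4494 m^3/s

0.4494


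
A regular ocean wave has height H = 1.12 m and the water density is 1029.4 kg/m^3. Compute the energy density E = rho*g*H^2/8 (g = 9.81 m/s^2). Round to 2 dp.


E = (1/8) * rho * g * H^2
E = (1/8) * 1029.4 * 9.81 * 1.12^2
E = 0.125 * 1029.4 * 9.81 * 1.2544
E = 1583.43 J/m^2

1583.43


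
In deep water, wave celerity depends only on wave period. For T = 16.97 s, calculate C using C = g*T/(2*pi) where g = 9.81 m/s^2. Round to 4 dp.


We use the deep-water celerity formula:
C = g * T / (2 * pi)
C = 9.81 * 16.97 / (2 * 3.14159...)
C = 166.475700 / 6.283185
C = 26.4954 m/s

26.4954


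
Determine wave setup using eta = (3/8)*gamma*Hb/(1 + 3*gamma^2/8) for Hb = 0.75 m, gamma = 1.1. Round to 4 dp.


eta = (3/8) * gamma * Hb / (1 + 3*gamma^2/8)
Numerator = (3/8) * 1.1 * 0.75 = 0.309375
Denominator = 1 + 3*1.1^2/8 = 1 + 0.453750 = 1.453750
eta = 0.309375 / 1.453750
eta = 0.2128 m

0.2128


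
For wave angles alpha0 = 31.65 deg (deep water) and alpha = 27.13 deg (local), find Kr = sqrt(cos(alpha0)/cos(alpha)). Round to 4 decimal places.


Kr = sqrt(cos(alpha0) / cos(alpha))
cos(31.65) = 0.851269
cos(27.13) = 0.889974
Kr = sqrt(0.851269 / 0.889974)
Kr = sqrt(0.956510)
Kr = 0.9780

0.9780


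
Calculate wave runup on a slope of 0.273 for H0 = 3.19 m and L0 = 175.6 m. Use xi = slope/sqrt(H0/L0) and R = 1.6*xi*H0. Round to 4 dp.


xi = slope / sqrt(H0/L0)
H0/L0 = 3.19/175.6 = 0.018166
sqrt(0.018166) = 0.134782
xi = 0.273 / 0.134782 = 2.025487
R = 1.6 * xi * H0 = 1.6 * 2.025487 * 3.19
R = 10.3381 m

10.3381


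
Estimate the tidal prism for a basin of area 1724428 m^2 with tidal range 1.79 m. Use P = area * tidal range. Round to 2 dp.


Tidal prism = Area * Tidal range
P = 1724428 * 1.79
P = 3086726.12 m^3

3086726.12


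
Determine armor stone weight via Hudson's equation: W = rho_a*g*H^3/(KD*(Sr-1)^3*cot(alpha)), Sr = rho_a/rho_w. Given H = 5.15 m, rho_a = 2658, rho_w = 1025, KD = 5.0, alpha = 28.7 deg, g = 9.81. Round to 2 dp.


Sr = rho_a / rho_w = 2658 / 1025 = 2.593171
(Sr - 1) = 1.593171
(Sr - 1)^3 = 4.043775
cot(28.7) = 1 / tan(28.7) = 1 / 0.547484 = 1.826537
Numerator = 2658 * 9.81 * 5.15^3 = 3561604.3338
Denominator = 5.0 * 4.043775 * 1.826537 = 36.930529
W = 3561604.3338 / 36.930529
W = 96440.65 N

96440.65


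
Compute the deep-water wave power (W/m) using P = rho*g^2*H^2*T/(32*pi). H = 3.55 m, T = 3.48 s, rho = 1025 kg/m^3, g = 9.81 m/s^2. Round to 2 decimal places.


P = rho * g^2 * H^2 * T / (32 * pi)
P = 1025 * 9.81^2 * 3.55^2 * 3.48 / (32 * pi)
P = 1025 * 96.2361 * 12.6025 * 3.48 / 100.53096
P = 43032.64 W/m

43032.64


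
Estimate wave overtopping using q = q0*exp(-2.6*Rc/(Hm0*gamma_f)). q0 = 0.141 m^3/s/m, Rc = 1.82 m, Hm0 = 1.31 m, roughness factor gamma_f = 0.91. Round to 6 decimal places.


q = q0 * exp(-2.6 * Rc / (Hm0 * gamma_f))
Exponent = -2.6 * 1.82 / (1.31 * 0.91)
= -2.6 * 1.82 / 1.1921
= -3.969466
exp(-3.969466) = 0.018884
q = 0.141 * 0.018884
q = 0.002663 m^3/s/m

0.002663


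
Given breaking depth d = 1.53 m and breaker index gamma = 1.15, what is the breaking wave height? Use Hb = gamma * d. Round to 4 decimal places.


Hb = gamma * d
Hb = 1.15 * 1.53
Hb = 1.7595 m

1.7595


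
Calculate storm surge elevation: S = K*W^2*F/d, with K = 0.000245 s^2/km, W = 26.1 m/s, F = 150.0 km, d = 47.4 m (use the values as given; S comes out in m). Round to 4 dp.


S = K * W^2 * F / d
W^2 = 26.1^2 = 681.21
S = 0.000245 * 681.21 * 150.0 / 47.4
Numerator = 0.000245 * 681.21 * 150.0 = 25.034468
S = 25.034468 / 47.4 = 0.5282 m

0.5282


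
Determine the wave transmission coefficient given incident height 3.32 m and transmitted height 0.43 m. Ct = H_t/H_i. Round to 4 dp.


Ct = H_t / H_i
Ct = 0.43 / 3.32
Ct = 0.1295

0.1295


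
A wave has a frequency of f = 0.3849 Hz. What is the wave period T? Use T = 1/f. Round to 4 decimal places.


T = 1 / f
T = 1 / 0.3849
T = 2.5981 s

2.5981


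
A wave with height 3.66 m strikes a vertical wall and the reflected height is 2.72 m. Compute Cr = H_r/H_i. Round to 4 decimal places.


Cr = H_r / H_i
Cr = 2.72 / 3.66
Cr = 0.7432

0.7432


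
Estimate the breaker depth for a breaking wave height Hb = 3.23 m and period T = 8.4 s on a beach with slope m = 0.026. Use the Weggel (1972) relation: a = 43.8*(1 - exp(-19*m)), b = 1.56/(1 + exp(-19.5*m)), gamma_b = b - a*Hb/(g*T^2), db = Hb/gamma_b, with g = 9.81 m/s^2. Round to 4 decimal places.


a = 43.8 * (1 - exp(-19 * m))
exp(-19 * 0.026) = exp(-0.4940) = 0.610181
a = 43.8 * (1 - 0.610181) = 17.074082
b = 1.56 / (1 + exp(-19.5 * m))
exp(-19.5 * 0.026) = exp(-0.5070) = 0.602300
b = 1.56 / (1 + 0.602300) = 0.973601
Hb / (g * T^2) = 3.23 / (9.81 * 8.4^2) = 3.23 / 692.1936 = 0.00466632
gamma_b = b - a * Hb/(g*T^2) = 0.973601 - 17.074082 * 0.00466632 = 0.893927
db = Hb / gamma_b = 3.23 / 0.893927
db = 3.6133 m

3.6133


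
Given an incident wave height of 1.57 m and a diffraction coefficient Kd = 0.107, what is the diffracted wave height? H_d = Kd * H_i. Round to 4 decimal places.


H_d = Kd * H_i
H_d = 0.107 * 1.57
H_d = 0.1680 m

0.1680


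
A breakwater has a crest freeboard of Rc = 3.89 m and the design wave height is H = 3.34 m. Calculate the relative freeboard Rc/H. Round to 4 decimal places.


Relative freeboard = Rc / H
= 3.89 / 3.34
= 1.1647

1.1647


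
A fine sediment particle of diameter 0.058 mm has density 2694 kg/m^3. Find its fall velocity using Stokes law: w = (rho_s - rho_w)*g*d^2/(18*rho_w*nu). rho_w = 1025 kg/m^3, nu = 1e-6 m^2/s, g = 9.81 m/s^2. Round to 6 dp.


w = (rho_s - rho_w) * g * d^2 / (18 * rho_w * nu)
d = 0.058 mm = 0.000058 m
rho_s - rho_w = 2694 - 1025 = 1669
Numerator = 1669 * 9.81 * (0.000058)^2 = 0.000055078402
Denominator = 18 * 1025 * 1e-6 = 0.018450
w = 0.002985 m/s

0.002985


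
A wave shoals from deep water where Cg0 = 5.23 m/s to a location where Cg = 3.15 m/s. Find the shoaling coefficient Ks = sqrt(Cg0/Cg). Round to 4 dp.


Ks = sqrt(Cg0 / Cg)
Ks = sqrt(5.23 / 3.15)
Ks = sqrt(1.6603)
Ks = 1.2885

1.2885


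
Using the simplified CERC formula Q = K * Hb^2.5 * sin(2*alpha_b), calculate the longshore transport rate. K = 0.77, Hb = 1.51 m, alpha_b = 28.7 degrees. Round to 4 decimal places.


Q = K * Hb^2.5 * sin(2 * alpha_b)
Hb^2.5 = 1.51^2.5 = 2.801834
sin(2 * 28.7) = sin(57.4) = 0.842452
Q = 0.77 * 2.801834 * 0.842452
Q = 1.8175 m^3/s

1.8175


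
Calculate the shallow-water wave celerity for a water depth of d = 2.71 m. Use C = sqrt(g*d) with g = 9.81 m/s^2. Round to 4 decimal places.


Using the shallow-water approximation:
C = sqrt(g * d) = sqrt(9.81 * 2.71)
C = sqrt(26.5851)
C = 5.1561 m/s

5.1561


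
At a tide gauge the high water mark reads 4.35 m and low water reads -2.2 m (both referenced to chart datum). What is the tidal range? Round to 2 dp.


Tidal range = High water - Low water
Tidal range = 4.35 - (-2.2)
Tidal range = 6.55 m

6.55


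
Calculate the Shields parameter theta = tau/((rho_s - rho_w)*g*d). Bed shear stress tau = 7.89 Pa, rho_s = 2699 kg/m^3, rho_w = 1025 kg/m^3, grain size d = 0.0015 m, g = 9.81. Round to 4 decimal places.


theta = tau / ((rho_s - rho_w) * g * d)
rho_s - rho_w = 2699 - 1025 = 1674
Denominator = 1674 * 9.81 * 0.0015 = 24.632910
theta = 7.89 / 24.632910
theta = 0.3203

0.3203


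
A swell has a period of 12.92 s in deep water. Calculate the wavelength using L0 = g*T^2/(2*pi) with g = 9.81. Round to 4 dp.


L0 = g * T^2 / (2 * pi)
L0 = 9.81 * 12.92^2 / (2 * pi)
L0 = 9.81 * 166.9264 / 6.28319
L0 = 1637.5480 / 6.28319
L0 = 260.6239 m

260.6239


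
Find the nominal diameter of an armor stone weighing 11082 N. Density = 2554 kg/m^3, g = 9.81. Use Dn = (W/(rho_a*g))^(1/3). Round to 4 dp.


V = W / (rho_a * g)
V = 11082 / (2554 * 9.81)
V = 11082 / 25054.74
V = 0.442312 m^3
Dn = V^(1/3) = 0.442312^(1/3)
Dn = 0.7619 m

0.7619


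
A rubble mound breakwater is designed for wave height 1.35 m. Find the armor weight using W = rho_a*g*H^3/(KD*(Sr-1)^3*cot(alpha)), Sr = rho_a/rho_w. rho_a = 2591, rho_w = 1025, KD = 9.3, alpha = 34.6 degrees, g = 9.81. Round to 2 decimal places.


Sr = rho_a / rho_w = 2591 / 1025 = 2.527805
(Sr - 1) = 1.527805
(Sr - 1)^3 = 3.566183
cot(34.6) = 1 / tan(34.6) = 1 / 0.689854 = 1.449583
Numerator = 2591 * 9.81 * 1.35^3 = 62537.0982
Denominator = 9.3 * 3.566183 * 1.449583 = 48.076138
W = 62537.0982 / 48.076138
W = 1300.79 N

1300.79


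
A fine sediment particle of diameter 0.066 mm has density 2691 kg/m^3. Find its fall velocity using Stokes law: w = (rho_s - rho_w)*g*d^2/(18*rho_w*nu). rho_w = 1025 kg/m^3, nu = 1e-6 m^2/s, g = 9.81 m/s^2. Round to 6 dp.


w = (rho_s - rho_w) * g * d^2 / (18 * rho_w * nu)
d = 0.066 mm = 0.000066 m
rho_s - rho_w = 2691 - 1025 = 1666
Numerator = 1666 * 9.81 * (0.000066)^2 = 0.000071192112
Denominator = 18 * 1025 * 1e-6 = 0.018450
w = 0.003859 m/s

0.003859


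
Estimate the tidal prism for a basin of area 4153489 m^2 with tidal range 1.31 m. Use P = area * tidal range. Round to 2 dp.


Tidal prism = Area * Tidal range
P = 4153489 * 1.31
P = 5441070.59 m^3

5441070.59


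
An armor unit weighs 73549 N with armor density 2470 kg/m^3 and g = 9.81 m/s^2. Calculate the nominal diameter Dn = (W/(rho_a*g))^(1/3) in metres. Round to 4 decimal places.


V = W / (rho_a * g)
V = 73549 / (2470 * 9.81)
V = 73549 / 24230.70
V = 3.035364 m^3
Dn = V^(1/3) = 3.035364^(1/3)
Dn = 1.4479 m

1.4479


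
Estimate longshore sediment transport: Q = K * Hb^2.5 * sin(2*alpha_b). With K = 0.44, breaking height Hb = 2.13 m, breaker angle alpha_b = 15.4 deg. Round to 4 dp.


Q = K * Hb^2.5 * sin(2 * alpha_b)
Hb^2.5 = 2.13^2.5 = 6.621388
sin(2 * 15.4) = sin(30.8) = 0.512043
Q = 0.44 * 6.621388 * 0.512043
Q = 1.4918 m^3/s

1.4918


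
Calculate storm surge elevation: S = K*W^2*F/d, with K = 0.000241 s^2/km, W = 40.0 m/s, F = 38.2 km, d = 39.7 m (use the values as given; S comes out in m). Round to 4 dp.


S = K * W^2 * F / d
W^2 = 40.0^2 = 1600.00
S = 0.000241 * 1600.00 * 38.2 / 39.7
Numerator = 0.000241 * 1600.00 * 38.2 = 14.729920
S = 14.729920 / 39.7 = 0.3710 m

0.3710


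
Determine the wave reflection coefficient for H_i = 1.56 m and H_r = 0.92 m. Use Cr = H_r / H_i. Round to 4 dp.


Cr = H_r / H_i
Cr = 0.92 / 1.56
Cr = 0.5897

0.5897


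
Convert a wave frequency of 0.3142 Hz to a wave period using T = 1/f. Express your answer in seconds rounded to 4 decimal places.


T = 1 / f
T = 1 / 0.3142
T = 3.1827 s

3.1827


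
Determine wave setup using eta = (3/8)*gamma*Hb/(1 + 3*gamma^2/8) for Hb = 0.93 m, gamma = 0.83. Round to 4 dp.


eta = (3/8) * gamma * Hb / (1 + 3*gamma^2/8)
Numerator = (3/8) * 0.83 * 0.93 = 0.289463
Denominator = 1 + 3*0.83^2/8 = 1 + 0.258338 = 1.258338
eta = 0.289463 / 1.258338
eta = 0.2300 m

0.2300


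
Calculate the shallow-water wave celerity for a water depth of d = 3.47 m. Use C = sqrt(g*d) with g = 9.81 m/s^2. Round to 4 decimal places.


Using the shallow-water approximation:
C = sqrt(g * d) = sqrt(9.81 * 3.47)
C = sqrt(34.0407)
C = 5.8344 m/s

5.8344


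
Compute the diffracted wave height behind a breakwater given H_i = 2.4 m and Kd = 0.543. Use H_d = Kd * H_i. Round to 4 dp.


H_d = Kd * H_i
H_d = 0.543 * 2.4
H_d = 1.3032 m

1.3032


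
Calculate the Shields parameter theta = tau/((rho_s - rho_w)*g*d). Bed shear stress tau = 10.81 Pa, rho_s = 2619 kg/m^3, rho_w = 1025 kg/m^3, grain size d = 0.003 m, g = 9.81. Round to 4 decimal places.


theta = tau / ((rho_s - rho_w) * g * d)
rho_s - rho_w = 2619 - 1025 = 1594
Denominator = 1594 * 9.81 * 0.003 = 46.911420
theta = 10.81 / 46.911420
theta = 0.2304

0.2304


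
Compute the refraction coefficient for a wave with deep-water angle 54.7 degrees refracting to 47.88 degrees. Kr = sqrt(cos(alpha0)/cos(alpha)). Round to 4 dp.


Kr = sqrt(cos(alpha0) / cos(alpha))
cos(54.7) = 0.577858
cos(47.88) = 0.670686
Kr = sqrt(0.577858 / 0.670686)
Kr = sqrt(0.861592)
Kr = 0.9282

0.9282


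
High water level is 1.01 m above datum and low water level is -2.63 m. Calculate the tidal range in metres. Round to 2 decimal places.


Tidal range = High water - Low water
Tidal range = 1.01 - (-2.63)
Tidal range = 3.64 m

3.64


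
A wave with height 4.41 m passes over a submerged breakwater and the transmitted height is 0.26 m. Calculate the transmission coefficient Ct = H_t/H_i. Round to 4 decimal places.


Ct = H_t / H_i
Ct = 0.26 / 4.41
Ct = 0.0590

0.0590


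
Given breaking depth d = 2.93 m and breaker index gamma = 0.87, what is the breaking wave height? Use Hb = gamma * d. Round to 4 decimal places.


Hb = gamma * d
Hb = 0.87 * 2.93
Hb = 2.5491 m

2.5491


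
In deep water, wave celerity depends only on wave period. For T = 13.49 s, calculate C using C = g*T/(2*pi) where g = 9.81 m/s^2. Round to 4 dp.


We use the deep-water celerity formula:
C = g * T / (2 * pi)
C = 9.81 * 13.49 / (2 * 3.14159...)
C = 132.336900 / 6.283185
C = 21.0621 m/s

21.0621


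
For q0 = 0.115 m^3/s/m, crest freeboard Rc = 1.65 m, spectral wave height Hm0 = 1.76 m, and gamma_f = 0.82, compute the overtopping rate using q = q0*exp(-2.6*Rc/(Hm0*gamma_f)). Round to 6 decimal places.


q = q0 * exp(-2.6 * Rc / (Hm0 * gamma_f))
Exponent = -2.6 * 1.65 / (1.76 * 0.82)
= -2.6 * 1.65 / 1.4432
= -2.972561
exp(-2.972561) = 0.051172
q = 0.115 * 0.051172
q = 0.005885 m^3/s/m

0.005885


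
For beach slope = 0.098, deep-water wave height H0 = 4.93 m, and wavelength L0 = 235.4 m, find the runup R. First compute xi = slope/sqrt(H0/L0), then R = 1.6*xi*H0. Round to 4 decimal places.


xi = slope / sqrt(H0/L0)
H0/L0 = 4.93/235.4 = 0.020943
sqrt(0.020943) = 0.144717
xi = 0.098 / 0.144717 = 0.677183
R = 1.6 * xi * H0 = 1.6 * 0.677183 * 4.93
R = 5.3416 m

5.3416


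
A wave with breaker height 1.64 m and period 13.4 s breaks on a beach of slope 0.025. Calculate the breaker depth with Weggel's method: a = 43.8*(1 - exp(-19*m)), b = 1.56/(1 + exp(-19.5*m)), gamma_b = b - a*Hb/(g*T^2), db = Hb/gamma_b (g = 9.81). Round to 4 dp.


a = 43.8 * (1 - exp(-19 * m))
exp(-19 * 0.025) = exp(-0.4750) = 0.621885
a = 43.8 * (1 - 0.621885) = 16.561435
b = 1.56 / (1 + exp(-19.5 * m))
exp(-19.5 * 0.025) = exp(-0.4875) = 0.614160
b = 1.56 / (1 + 0.614160) = 0.966447
Hb / (g * T^2) = 1.64 / (9.81 * 13.4^2) = 1.64 / 1761.4836 = 0.00093103
gamma_b = b - a * Hb/(g*T^2) = 0.966447 - 16.561435 * 0.00093103 = 0.951028
db = Hb / gamma_b = 1.64 / 0.951028
db = 1.7245 m

1.7245


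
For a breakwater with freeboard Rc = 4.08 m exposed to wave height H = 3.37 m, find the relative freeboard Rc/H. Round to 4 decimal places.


Relative freeboard = Rc / H
= 4.08 / 3.37
= 1.2107

1.2107


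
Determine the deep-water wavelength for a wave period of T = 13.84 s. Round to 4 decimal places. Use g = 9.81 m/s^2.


L0 = g * T^2 / (2 * pi)
L0 = 9.81 * 13.84^2 / (2 * pi)
L0 = 9.81 * 191.5456 / 6.28319
L0 = 1879.0623 / 6.28319
L0 = 299.0621 m

299.0621
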